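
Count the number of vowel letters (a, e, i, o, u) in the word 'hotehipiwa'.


Scanning each character of 'hotehipiwa':
  Position 1: 'h' -> consonant (running count: 0)
  Position 2: 'o' -> vowel (running count: 1)
  Position 3: 't' -> consonant (running count: 1)
  Position 4: 'e' -> vowel (running count: 2)
  Position 5: 'h' -> consonant (running count: 2)
  Position 6: 'i' -> vowel (running count: 3)
  Position 7: 'p' -> consonant (running count: 3)
  Position 8: 'i' -> vowel (running count: 4)
  Position 9: 'w' -> consonant (running count: 4)
  Position 10: 'a' -> vowel (running count: 5)
Total vowels: 5

5


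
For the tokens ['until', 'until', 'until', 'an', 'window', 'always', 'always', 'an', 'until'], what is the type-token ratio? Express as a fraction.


Tokens: 9
Unique types: ('always', 'an', 'until', 'window') = 4
TTR = 4/9
Already in lowest terms.

4/9


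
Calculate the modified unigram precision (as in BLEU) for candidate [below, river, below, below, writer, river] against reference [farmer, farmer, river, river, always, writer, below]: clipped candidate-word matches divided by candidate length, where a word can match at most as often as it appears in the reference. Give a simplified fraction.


Reference word counts: {'always': 1, 'below': 1, 'farmer': 2, 'river': 2, 'writer': 1}
Checking each candidate word (with clipping):
  'below' -> in reference (ref count 1, used 1/1) -> match (matches: 1)
  'river' -> in reference (ref count 2, used 1/2) -> match (matches: 2)
  'below' -> ref count 1 already used up (1/1) -> clipped, no match (matches: 2)
  'below' -> ref count 1 already used up (1/1) -> clipped, no match (matches: 2)
  'writer' -> in reference (ref count 1, used 1/1) -> match (matches: 3)
  'river' -> in reference (ref count 2, used 2/2) -> match (matches: 4)
Clipped matches: 4, Candidate length: 6
Precision = 4/6 = 2/3

2/3


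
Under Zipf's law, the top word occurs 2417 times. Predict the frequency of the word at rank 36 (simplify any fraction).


Zipf's law: freq(rank) = f1 / rank
f1 = 2417, rank = 36
freq = 2417 / 36
GCD(2417, 36) = 1
Simplified: 2417/36

2417/36


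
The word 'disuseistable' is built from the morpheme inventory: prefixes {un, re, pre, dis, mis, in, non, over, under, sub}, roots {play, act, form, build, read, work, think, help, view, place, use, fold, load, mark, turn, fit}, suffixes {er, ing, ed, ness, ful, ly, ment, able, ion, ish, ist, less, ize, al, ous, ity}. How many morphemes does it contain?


Segmenting 'disuseistable' against the inventory:
  'dis' -> prefix (morpheme 1)
  'use' -> root (morpheme 2)
  'ist' -> suffix (morpheme 3)
  'able' -> suffix (morpheme 4)
Total morphemes: 4

4


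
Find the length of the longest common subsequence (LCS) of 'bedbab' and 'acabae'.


DP table for LCS of 'bedbab' and 'acabae':
       a  c  a  b  a  e
    0  0  0  0  0  0  0
  b 0  0  0  0  1  1  1
  e 0  0  0  0  1  1  2
  d 0  0  0  0  1  1  2
  b 0  0  0  0  1  1  2
  a 0  1  1  1  1  2  2
  b 0  1  1  1  2  2  2
LCS: 'be'
LCS length = 2

2


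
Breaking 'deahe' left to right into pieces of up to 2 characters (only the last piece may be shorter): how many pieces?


'deahe' has 5 characters.
Chunking with max size 2:
  Chunk 1: 'de' (positions 0-1)
  Chunk 2: 'ah' (positions 2-3)
  Chunk 3: 'e' (positions 4-4)
Total chunks: ceil(5 / 2) = 3

3


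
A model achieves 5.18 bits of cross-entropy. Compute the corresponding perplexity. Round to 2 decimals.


Perplexity formula: PP = 2^H
H = 5.18
PP = 2^5.18
Decompose: 2^5.18 = 2^5 * 2^0.18
2^5 = 32, 2^0.18 ~ 1.1328839
PP ~ 32 * 1.1328839 = 36.2522848
Rounded to 2 decimals: 36.25

36.25


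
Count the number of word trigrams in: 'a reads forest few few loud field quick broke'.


Word trigrams from [9] words:
  Trigram 1: (a reads forest)
  Trigram 2: (reads forest few)
  Trigram 3: (forest few few)
  Trigram 4: (few few loud)
  Trigram 5: (few loud field)
  Trigram 6: (loud field quick)
  Trigram 7: (field quick broke)
Total word trigrams: 9 - 2 = 7

7


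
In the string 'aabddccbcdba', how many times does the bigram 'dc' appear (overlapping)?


Scanning 'aabddccbcdba' for bigram 'dc':
  Position 0: 'aa' -> no
  Position 1: 'ab' -> no
  Position 2: 'bd' -> no
  Position 3: 'dd' -> no
  Position 4: 'dc' -> MATCH
  Position 5: 'cc' -> no
  Position 6: 'cb' -> no
  Position 7: 'bc' -> no
  Position 8: 'cd' -> no
  Position 9: 'db' -> no
  Position 10: 'ba' -> no
Total matches: 1

1


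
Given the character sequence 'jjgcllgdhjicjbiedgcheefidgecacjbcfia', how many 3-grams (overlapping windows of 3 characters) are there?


String 'jjgcllgdhjicjbiedgcheefidgecacjbcfia' has length L = 36.
Number of overlapping n-grams = L - n + 1
Substituting: 36 - 3 + 1 = 34

34


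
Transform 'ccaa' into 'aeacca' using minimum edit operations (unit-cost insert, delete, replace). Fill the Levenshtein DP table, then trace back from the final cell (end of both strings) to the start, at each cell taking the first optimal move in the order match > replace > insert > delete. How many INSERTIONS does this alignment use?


Edit distance = 4. Backtracking from cell (4, 6) with preference match > replace > insert > delete,
then listing the resulting alignment 'ccaa' -> 'aeacca' left to right:
  Step 1: insert 'a' [insertion #1]
  Step 2: insert 'e' [insertion #2]
  Step 3: replace c->a
  Step 4: keep 'c'
  Step 5: replace a->c
  Step 6: keep 'a'
Total insertions: 2

2


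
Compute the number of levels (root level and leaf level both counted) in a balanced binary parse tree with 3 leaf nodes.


In a balanced binary tree with n leaves the deepest leaf is ceil(log2(n)) edges below the root,
so counting node levels inclusive of root and leaves gives ceil(log2(n)) + 1 levels.
log2(3) = 1.5850
ceil(1.5850) = 2
levels = 2 + 1 = 3

3


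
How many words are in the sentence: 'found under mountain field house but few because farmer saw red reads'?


Counting words by splitting on spaces:
  Word 1: 'found'
  Word 2: 'under'
  Word 3: 'mountain'
  Word 4: 'field'
  Word 5: 'house'
  Word 6: 'but'
  Word 7: 'few'
  Word 8: 'because'
  Word 9: 'farmer'
  Word 10: 'saw'
  Word 11: 'red'
  Word 12: 'reads'
Total words: 12

12


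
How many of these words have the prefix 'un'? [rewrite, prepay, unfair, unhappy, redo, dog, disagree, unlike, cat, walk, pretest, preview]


Checking each word for prefix 'un':
  'rewrite' -> no (count: 0)
  'prepay' -> no (count: 0)
  'unfair' -> YES, starts with 'un' (count: 1)
  'unhappy' -> YES, starts with 'un' (count: 2)
  'redo' -> no (count: 2)
  'dog' -> no (count: 2)
  'disagree' -> no (count: 2)
  'unlike' -> YES, starts with 'un' (count: 3)
  'cat' -> no (count: 3)
  'walk' -> no (count: 3)
  'pretest' -> no (count: 3)
  'preview' -> no (count: 3)
Total with prefix 'un': 3

3


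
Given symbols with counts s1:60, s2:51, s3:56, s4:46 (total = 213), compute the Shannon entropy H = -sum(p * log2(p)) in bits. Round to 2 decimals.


Computing entropy H = -sum(p_i * log2(p_i)):
  s1: p = 60/213 = 0.2817, -p*log2(p) = 0.5149
  s2: p = 51/213 = 0.2394, -p*log2(p) = 0.4938
  s3: p = 56/213 = 0.2629, -p*log2(p) = 0.5067
  s4: p = 46/213 = 0.2160, -p*log2(p) = 0.4775
H = sum of terms = 1.9929
Rounded to 2 decimals: 1.99

1.99


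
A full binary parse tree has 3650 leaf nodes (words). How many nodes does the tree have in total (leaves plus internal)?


Leaf nodes (terminals): 3650
Internal nodes = n - 1 = 3650 - 1 = 3649
Total = leaves + internal = 3650 + 3649 = 7299

7299


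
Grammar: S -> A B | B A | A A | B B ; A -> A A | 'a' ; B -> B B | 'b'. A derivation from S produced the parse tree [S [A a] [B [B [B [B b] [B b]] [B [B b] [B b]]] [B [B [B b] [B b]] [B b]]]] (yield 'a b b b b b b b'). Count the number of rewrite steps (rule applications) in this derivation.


Every bracketed nonterminal node [X ...] in the tree is produced by exactly one rule application.
Reading the tree off as a leftmost derivation:
  Step 1: S  =>  A B   (applied S -> A B)
  Step 2: A B  =>  a B   (applied A -> a)
  Step 3: a B  =>  a B B   (applied B -> B B)
  Step 4: a B B  =>  a B B B   (applied B -> B B)
  Step 5: a B B B  =>  a B B B B   (applied B -> B B)
  Step 6: a B B B B  =>  a b B B B   (applied B -> b)
  Step 7: a b B B B  =>  a b b B B   (applied B -> b)
  Step 8: a b b B B  =>  a b b B B B   (applied B -> B B)
  Step 9: a b b B B B  =>  a b b b B B   (applied B -> b)
  Step 10: a b b b B B  =>  a b b b b B   (applied B -> b)
  Step 11: a b b b b B  =>  a b b b b B B   (applied B -> B B)
  Step 12: a b b b b B B  =>  a b b b b B B B   (applied B -> B B)
  Step 13: a b b b b B B B  =>  a b b b b b B B   (applied B -> b)
  Step 14: a b b b b b B B  =>  a b b b b b b B   (applied B -> b)
  Step 15: a b b b b b b B  =>  a b b b b b b b   (applied B -> b)
Final yield: a b b b b b b b
Total rewrite steps: 15

15


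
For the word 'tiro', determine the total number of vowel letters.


Scanning each character of 'tiro':
  Position 1: 't' -> consonant (running count: 0)
  Position 2: 'i' -> vowel (running count: 1)
  Position 3: 'r' -> consonant (running count: 1)
  Position 4: 'o' -> vowel (running count: 2)
Total vowels: 2

2


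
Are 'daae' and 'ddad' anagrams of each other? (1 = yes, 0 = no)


Sort characters of 'daae': 'aade'
Sort characters of 'ddad': 'addd'
Sorted forms differ -> they are NOT anagrams
Result: 0

0


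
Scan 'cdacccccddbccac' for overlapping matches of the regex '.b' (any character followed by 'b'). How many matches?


Pattern: .b means any character followed by 'b'.
Scanning 'cdacccccddbccac' position-by-position:
  Pos 0: window 'cd' -> no
  Pos 1: window 'da' -> no
  Pos 2: window 'ac' -> no
  Pos 3: window 'cc' -> no
  Pos 4: window 'cc' -> no
  Pos 5: window 'cc' -> no
  Pos 6: window 'cc' -> no
  Pos 7: window 'cd' -> no
  Pos 8: window 'dd' -> no
  Pos 9: window 'db' -> MATCH
  Pos 10: window 'bc' -> no
  Pos 11: window 'cc' -> no
  Pos 12: window 'ca' -> no
  Pos 13: window 'ac' -> no
  Pos 14: window 'c' -> no
Total matches: 1

1


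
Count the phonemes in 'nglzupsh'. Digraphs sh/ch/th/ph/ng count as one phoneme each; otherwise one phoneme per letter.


Parsing 'nglzupsh' greedily, digraphs first:
  'ng' -> digraph (1 consonant phoneme) (phonemes so far: 1)
  'l' -> consonant phoneme (phonemes so far: 2)
  'z' -> consonant phoneme (phonemes so far: 3)
  'u' -> vowel phoneme (phonemes so far: 4)
  'p' -> consonant phoneme (phonemes so far: 5)
  'sh' -> digraph (1 consonant phoneme) (phonemes so far: 6)
Total phonemes: 6

6


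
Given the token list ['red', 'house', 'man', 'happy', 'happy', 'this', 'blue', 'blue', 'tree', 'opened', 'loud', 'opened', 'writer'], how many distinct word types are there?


Listing all tokens and tracking unique types:
  Token 1: 'red' -> NEW (unique so far: 1)
  Token 2: 'house' -> NEW (unique so far: 2)
  Token 3: 'man' -> NEW (unique so far: 3)
  Token 4: 'happy' -> NEW (unique so far: 4)
  Token 5: 'happy' -> duplicate (unique so far: 4)
  Token 6: 'this' -> NEW (unique so far: 5)
  Token 7: 'blue' -> NEW (unique so far: 6)
  Token 8: 'blue' -> duplicate (unique so far: 6)
  Token 9: 'tree' -> NEW (unique so far: 7)
  Token 10: 'opened' -> NEW (unique so far: 8)
  Token 11: 'loud' -> NEW (unique so far: 9)
  Token 12: 'opened' -> duplicate (unique so far: 9)
  Token 13: 'writer' -> NEW (unique so far: 10)
Unique types: ('blue', 'happy', 'house', 'loud', 'man', 'opened', 'red', 'this', 'tree', 'writer')
Vocabulary size: 10

10


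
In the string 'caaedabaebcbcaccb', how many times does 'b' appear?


Scanning 'caaedabaebcbcaccb' for 'b':
  Position 6: 'b' -> MATCH (count: 1)
  Position 9: 'b' -> MATCH (count: 2)
  Position 11: 'b' -> MATCH (count: 3)
  Position 16: 'b' -> MATCH (count: 4)
Total occurrences of 'b': 4

4


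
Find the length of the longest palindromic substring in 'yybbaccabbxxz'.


Scanning 'yybbaccabbxxz' for palindromic substrings.
Substring at positions 2-9: 'bbaccabb'.
Check: reverse('bbaccabb') = 'bbaccabb' -> palindrome confirmed.
Neighbouring characters ('y' / 'x') break symmetry, so it cannot extend further.
No longer palindromic substring exists; longest length = 8

8


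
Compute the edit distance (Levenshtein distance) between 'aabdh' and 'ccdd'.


Building DP table for s1='aabdh' (len 5) and s2='ccdd' (len 4):
       c  c  d  d
    0  1  2  3  4
  a 1  1  2  3  4
  a 2  2  2  3  4
  b 3  3  3  3  4
  d 4  4  4  3  3
  h 5  5  5  4  4
Edit distance = dp[5][4] = 4

4


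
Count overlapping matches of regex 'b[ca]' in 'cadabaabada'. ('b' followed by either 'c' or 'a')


Pattern: b[ca] means 'b' followed by either 'c' or 'a'.
Scanning 'cadabaabada' position-by-position:
  Pos 0: window 'ca' -> no
  Pos 1: window 'ad' -> no
  Pos 2: window 'da' -> no
  Pos 3: window 'ab' -> no
  Pos 4: window 'ba' -> MATCH
  Pos 5: window 'aa' -> no
  Pos 6: window 'ab' -> no
  Pos 7: window 'ba' -> MATCH
  Pos 8: window 'ad' -> no
  Pos 9: window 'da' -> no
  Pos 10: window 'a' -> no
Total matches: 2

2


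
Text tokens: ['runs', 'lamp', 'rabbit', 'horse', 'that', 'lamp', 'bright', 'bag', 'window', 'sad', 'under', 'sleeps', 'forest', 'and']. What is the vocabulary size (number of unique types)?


Listing all tokens and tracking unique types:
  Token 1: 'runs' -> NEW (unique so far: 1)
  Token 2: 'lamp' -> NEW (unique so far: 2)
  Token 3: 'rabbit' -> NEW (unique so far: 3)
  Token 4: 'horse' -> NEW (unique so far: 4)
  Token 5: 'that' -> NEW (unique so far: 5)
  Token 6: 'lamp' -> duplicate (unique so far: 5)
  Token 7: 'bright' -> NEW (unique so far: 6)
  Token 8: 'bag' -> NEW (unique so far: 7)
  Token 9: 'window' -> NEW (unique so far: 8)
  Token 10: 'sad' -> NEW (unique so far: 9)
  Token 11: 'under' -> NEW (unique so far: 10)
  Token 12: 'sleeps' -> NEW (unique so far: 11)
  Token 13: 'forest' -> NEW (unique so far: 12)
  Token 14: 'and' -> NEW (unique so far: 13)
Unique types: ('and', 'bag', 'bright', 'forest', 'horse', 'lamp', 'rabbit', 'runs', 'sad', 'sleeps', 'that', 'under', 'window')
Vocabulary size: 13

13


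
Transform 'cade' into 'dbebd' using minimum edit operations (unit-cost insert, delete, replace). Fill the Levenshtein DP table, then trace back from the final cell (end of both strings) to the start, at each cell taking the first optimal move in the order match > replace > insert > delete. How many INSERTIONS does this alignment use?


Edit distance = 5. Backtracking from cell (4, 5) with preference match > replace > insert > delete,
then listing the resulting alignment 'cade' -> 'dbebd' left to right:
  Step 1: insert 'd' [insertion #1]
  Step 2: replace c->b
  Step 3: replace a->e
  Step 4: replace d->b
  Step 5: replace e->d
Total insertions: 1

1


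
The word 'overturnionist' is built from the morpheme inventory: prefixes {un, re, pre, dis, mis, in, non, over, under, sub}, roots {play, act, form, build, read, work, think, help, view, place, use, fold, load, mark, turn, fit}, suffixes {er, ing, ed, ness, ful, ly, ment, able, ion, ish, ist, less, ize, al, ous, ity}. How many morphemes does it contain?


Segmenting 'overturnionist' against the inventory:
  'over' -> prefix (morpheme 1)
  'turn' -> root (morpheme 2)
  'ion' -> suffix (morpheme 3)
  'ist' -> suffix (morpheme 4)
Total morphemes: 4

4


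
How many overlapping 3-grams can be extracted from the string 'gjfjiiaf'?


String 'gjfjiiaf' has length L = 8.
Number of overlapping n-grams = L - n + 1
Substituting: 8 - 3 + 1 = 6

6


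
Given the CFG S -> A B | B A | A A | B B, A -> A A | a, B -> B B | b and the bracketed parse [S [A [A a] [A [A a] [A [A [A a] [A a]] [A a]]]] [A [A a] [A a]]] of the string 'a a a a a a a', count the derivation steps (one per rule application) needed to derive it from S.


Every bracketed nonterminal node [X ...] in the tree is produced by exactly one rule application.
Reading the tree off as a leftmost derivation:
  Step 1: S  =>  A A   (applied S -> A A)
  Step 2: A A  =>  A A A   (applied A -> A A)
  Step 3: A A A  =>  a A A   (applied A -> a)
  Step 4: a A A  =>  a A A A   (applied A -> A A)
  Step 5: a A A A  =>  a a A A   (applied A -> a)
  Step 6: a a A A  =>  a a A A A   (applied A -> A A)
  Step 7: a a A A A  =>  a a A A A A   (applied A -> A A)
  Step 8: a a A A A A  =>  a a a A A A   (applied A -> a)
  Step 9: a a a A A A  =>  a a a a A A   (applied A -> a)
  Step 10: a a a a A A  =>  a a a a a A   (applied A -> a)
  Step 11: a a a a a A  =>  a a a a a A A   (applied A -> A A)
  Step 12: a a a a a A A  =>  a a a a a a A   (applied A -> a)
  Step 13: a a a a a a A  =>  a a a a a a a   (applied A -> a)
Final yield: a a a a a a a
Total rewrite steps: 13

13


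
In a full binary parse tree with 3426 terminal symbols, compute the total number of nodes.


Leaf nodes (terminals): 3426
Internal nodes = n - 1 = 3426 - 1 = 3425
Total = leaves + internal = 3426 + 3425 = 6851

6851


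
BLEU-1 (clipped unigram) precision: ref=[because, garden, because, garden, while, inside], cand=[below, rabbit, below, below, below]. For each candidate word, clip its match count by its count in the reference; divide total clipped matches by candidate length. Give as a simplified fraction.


Reference word counts: {'because': 2, 'garden': 2, 'inside': 1, 'while': 1}
Checking each candidate word (with clipping):
  'below' -> not in reference -> no match (matches: 0)
  'rabbit' -> not in reference -> no match (matches: 0)
  'below' -> not in reference -> no match (matches: 0)
  'below' -> not in reference -> no match (matches: 0)
  'below' -> not in reference -> no match (matches: 0)
Clipped matches: 0, Candidate length: 5
Precision = 0/5 = 0

0


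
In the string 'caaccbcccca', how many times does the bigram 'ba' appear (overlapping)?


Scanning 'caaccbcccca' for bigram 'ba':
  Position 0: 'ca' -> no
  Position 1: 'aa' -> no
  Position 2: 'ac' -> no
  Position 3: 'cc' -> no
  Position 4: 'cb' -> no
  Position 5: 'bc' -> no
  Position 6: 'cc' -> no
  Position 7: 'cc' -> no
  Position 8: 'cc' -> no
  Position 9: 'ca' -> no
Total matches: 0

0


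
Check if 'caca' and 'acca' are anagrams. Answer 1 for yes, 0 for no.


Sort characters of 'caca': 'aacc'
Sort characters of 'acca': 'aacc'
Sorted forms match -> they ARE anagrams
Result: 1

1


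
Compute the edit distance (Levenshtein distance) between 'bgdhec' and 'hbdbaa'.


Building DP table for s1='bgdhec' (len 6) and s2='hbdbaa' (len 6):
       h  b  d  b  a  a
    0  1  2  3  4  5  6
  b 1  1  1  2  3  4  5
  g 2  2  2  2  3  4  5
  d 3  3  3  2  3  4  5
  h 4  3  4  3  3  4  5
  e 5  4  4  4  4  4  5
  c 6  5  5  5  5  5  5
Edit distance = dp[6][6] = 5

5


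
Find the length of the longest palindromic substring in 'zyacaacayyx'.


Scanning 'zyacaacayyx' for palindromic substrings.
Substring at positions 1-8: 'yacaacay'.
Check: reverse('yacaacay') = 'yacaacay' -> palindrome confirmed.
Neighbouring characters ('z' / 'y') break symmetry, so it cannot extend further.
No longer palindromic substring exists; longest length = 8

8


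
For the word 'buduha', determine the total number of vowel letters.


Scanning each character of 'buduha':
  Position 1: 'b' -> consonant (running count: 0)
  Position 2: 'u' -> vowel (running count: 1)
  Position 3: 'd' -> consonant (running count: 1)
  Position 4: 'u' -> vowel (running count: 2)
  Position 5: 'h' -> consonant (running count: 2)
  Position 6: 'a' -> vowel (running count: 3)
Total vowels: 3

3


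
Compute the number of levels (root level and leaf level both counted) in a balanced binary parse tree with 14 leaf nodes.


In a balanced binary tree with n leaves the deepest leaf is ceil(log2(n)) edges below the root,
so counting node levels inclusive of root and leaves gives ceil(log2(n)) + 1 levels.
log2(14) = 3.8074
ceil(3.8074) = 4
levels = 4 + 1 = 5

5


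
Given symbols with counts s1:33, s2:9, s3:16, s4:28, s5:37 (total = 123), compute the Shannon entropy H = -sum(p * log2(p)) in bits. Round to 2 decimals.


Computing entropy H = -sum(p_i * log2(p_i)):
  s1: p = 33/123 = 0.2683, -p*log2(p) = 0.5093
  s2: p = 9/123 = 0.0732, -p*log2(p) = 0.2760
  s3: p = 16/123 = 0.1301, -p*log2(p) = 0.3828
  s4: p = 28/123 = 0.2276, -p*log2(p) = 0.4861
  s5: p = 37/123 = 0.3008, -p*log2(p) = 0.5213
H = sum of terms = 2.1755
Rounded to 2 decimals: 2.18

2.18


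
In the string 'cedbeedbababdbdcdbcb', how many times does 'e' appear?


Scanning 'cedbeedbababdbdcdbcb' for 'e':
  Position 1: 'e' -> MATCH (count: 1)
  Position 4: 'e' -> MATCH (count: 2)
  Position 5: 'e' -> MATCH (count: 3)
Total occurrences of 'e': 3

3


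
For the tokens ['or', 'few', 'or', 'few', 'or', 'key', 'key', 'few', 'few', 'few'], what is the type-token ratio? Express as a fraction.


Tokens: 10
Unique types: ('few', 'key', 'or') = 3
TTR = 3/10
Already in lowest terms.

3/10


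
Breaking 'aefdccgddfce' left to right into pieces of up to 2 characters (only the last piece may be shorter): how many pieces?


'aefdccgddfce' has 12 characters.
Chunking with max size 2:
  Chunk 1: 'ae' (positions 0-1)
  Chunk 2: 'fd' (positions 2-3)
  Chunk 3: 'cc' (positions 4-5)
  Chunk 4: 'gd' (positions 6-7)
  Chunk 5: 'df' (positions 8-9)
  Chunk 6: 'ce' (positions 10-11)
Total chunks: ceil(12 / 2) = 6

6


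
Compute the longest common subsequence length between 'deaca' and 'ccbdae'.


DP table for LCS of 'deaca' and 'ccbdae':
       c  c  b  d  a  e
    0  0  0  0  0  0  0
  d 0  0  0  0  1  1  1
  e 0  0  0  0  1  1  2
  a 0  0  0  0  1  2  2
  c 0  1  1  1  1  2  2
  a 0  1  1  1  1  2  2
LCS: 'de'
LCS length = 2

2


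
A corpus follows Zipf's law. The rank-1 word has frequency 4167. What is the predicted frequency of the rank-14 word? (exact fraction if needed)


Zipf's law: freq(rank) = f1 / rank
f1 = 4167, rank = 14
freq = 4167 / 14
GCD(4167, 14) = 1
Simplified: 4167/14

4167/14


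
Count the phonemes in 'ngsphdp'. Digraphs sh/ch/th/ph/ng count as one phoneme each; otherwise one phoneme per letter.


Parsing 'ngsphdp' greedily, digraphs first:
  'ng' -> digraph (1 consonant phoneme) (phonemes so far: 1)
  's' -> consonant phoneme (phonemes so far: 2)
  'ph' -> digraph (1 consonant phoneme) (phonemes so far: 3)
  'd' -> consonant phoneme (phonemes so far: 4)
  'p' -> consonant phoneme (phonemes so far: 5)
Total phonemes: 5

5


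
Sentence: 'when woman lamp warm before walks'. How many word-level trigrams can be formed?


Word trigrams from [6] words:
  Trigram 1: (when woman lamp)
  Trigram 2: (woman lamp warm)
  Trigram 3: (lamp warm before)
  Trigram 4: (warm before walks)
Total word trigrams: 6 - 2 = 4

4


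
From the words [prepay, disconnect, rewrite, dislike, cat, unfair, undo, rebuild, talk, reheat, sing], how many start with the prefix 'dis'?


Checking each word for prefix 'dis':
  'prepay' -> no (count: 0)
  'disconnect' -> YES, starts with 'dis' (count: 1)
  'rewrite' -> no (count: 1)
  'dislike' -> YES, starts with 'dis' (count: 2)
  'cat' -> no (count: 2)
  'unfair' -> no (count: 2)
  'undo' -> no (count: 2)
  'rebuild' -> no (count: 2)
  'talk' -> no (count: 2)
  'reheat' -> no (count: 2)
  'sing' -> no (count: 2)
Total with prefix 'dis': 2

2


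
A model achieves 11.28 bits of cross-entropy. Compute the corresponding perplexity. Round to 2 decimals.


Perplexity formula: PP = 2^H
H = 11.28
PP = 2^11.28
Decompose: 2^11.28 = 2^11 * 2^0.28
2^11 = 2048, 2^0.28 ~ 1.2141949
PP ~ 2048 * 1.2141949 = 2486.6711552
Rounded to 2 decimals: 2486.67

2486.67


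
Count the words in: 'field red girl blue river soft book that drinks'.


Counting words by splitting on spaces:
  Word 1: 'field'
  Word 2: 'red'
  Word 3: 'girl'
  Word 4: 'blue'
  Word 5: 'river'
  Word 6: 'soft'
  Word 7: 'book'
  Word 8: 'that'
  Word 9: 'drinks'
Total words: 9

9


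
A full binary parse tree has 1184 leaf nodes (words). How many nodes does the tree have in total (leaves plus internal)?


Leaf nodes (terminals): 1184
Internal nodes = n - 1 = 1184 - 1 = 1183
Total = leaves + internal = 1184 + 1183 = 2367

2367


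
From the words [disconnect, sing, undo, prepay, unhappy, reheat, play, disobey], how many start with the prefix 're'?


Checking each word for prefix 're':
  'disconnect' -> no (count: 0)
  'sing' -> no (count: 0)
  'undo' -> no (count: 0)
  'prepay' -> no (count: 0)
  'unhappy' -> no (count: 0)
  'reheat' -> YES, starts with 're' (count: 1)
  'play' -> no (count: 1)
  'disobey' -> no (count: 1)
Total with prefix 're': 1

1


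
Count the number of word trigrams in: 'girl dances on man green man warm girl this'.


Word trigrams from [9] words:
  Trigram 1: (girl dances on)
  Trigram 2: (dances on man)
  Trigram 3: (on man green)
  Trigram 4: (man green man)
  Trigram 5: (green man warm)
  Trigram 6: (man warm girl)
  Trigram 7: (warm girl this)
Total word trigrams: 9 - 2 = 7

7


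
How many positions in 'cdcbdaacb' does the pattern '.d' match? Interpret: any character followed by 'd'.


Pattern: .d means any character followed by 'd'.
Scanning 'cdcbdaacb' position-by-position:
  Pos 0: window 'cd' -> MATCH
  Pos 1: window 'dc' -> no
  Pos 2: window 'cb' -> no
  Pos 3: window 'bd' -> MATCH
  Pos 4: window 'da' -> no
  Pos 5: window 'aa' -> no
  Pos 6: window 'ac' -> no
  Pos 7: window 'cb' -> no
  Pos 8: window 'b' -> no
Total matches: 2

2


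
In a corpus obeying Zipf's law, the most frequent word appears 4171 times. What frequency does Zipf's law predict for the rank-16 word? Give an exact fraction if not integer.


Zipf's law: freq(rank) = f1 / rank
f1 = 4171, rank = 16
freq = 4171 / 16
GCD(4171, 16) = 1
Simplified: 4171/16

4171/16


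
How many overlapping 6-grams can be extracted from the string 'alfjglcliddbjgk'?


String 'alfjglcliddbjgk' has length L = 15.
Number of overlapping n-grams = L - n + 1
Substituting: 15 - 6 + 1 = 10

10


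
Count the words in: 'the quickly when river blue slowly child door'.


Counting words by splitting on spaces:
  Word 1: 'the'
  Word 2: 'quickly'
  Word 3: 'when'
  Word 4: 'river'
  Word 5: 'blue'
  Word 6: 'slowly'
  Word 7: 'child'
  Word 8: 'door'
Total words: 8

8


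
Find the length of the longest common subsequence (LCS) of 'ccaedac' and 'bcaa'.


DP table for LCS of 'ccaedac' and 'bcaa':
       b  c  a  a
    0  0  0  0  0
  c 0  0  1  1  1
  c 0  0  1  1  1
  a 0  0  1  2  2
  e 0  0  1  2  2
  d 0  0  1  2  2
  a 0  0  1  2  3
  c 0  0  1  2  3
LCS: 'caa'
LCS length = 3

3


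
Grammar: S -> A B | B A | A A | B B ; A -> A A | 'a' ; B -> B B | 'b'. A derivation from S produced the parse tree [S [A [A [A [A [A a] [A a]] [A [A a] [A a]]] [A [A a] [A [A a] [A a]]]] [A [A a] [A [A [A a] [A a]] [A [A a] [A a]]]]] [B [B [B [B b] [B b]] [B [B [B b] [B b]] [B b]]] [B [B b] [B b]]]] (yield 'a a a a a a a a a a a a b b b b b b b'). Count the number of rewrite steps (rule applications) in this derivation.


Every bracketed nonterminal node [X ...] in the tree is produced by exactly one rule application.
Reading the tree off as a leftmost derivation:
  Step 1: S  =>  A B   (applied S -> A B)
  Step 2: A B  =>  A A B   (applied A -> A A)
  Step 3: A A B  =>  A A A B   (applied A -> A A)
  Step 4: A A A B  =>  A A A A B   (applied A -> A A)
  Step 5: A A A A B  =>  A A A A A B   (applied A -> A A)
  Step 6: A A A A A B  =>  a A A A A B   (applied A -> a)
  Step 7: a A A A A B  =>  a a A A A B   (applied A -> a)
  Step 8: a a A A A B  =>  a a A A A A B   (applied A -> A A)
  Step 9: a a A A A A B  =>  a a a A A A B   (applied A -> a)
  Step 10: a a a A A A B  =>  a a a a A A B   (applied A -> a)
  Step 11: a a a a A A B  =>  a a a a A A A B   (applied A -> A A)
  Step 12: a a a a A A A B  =>  a a a a a A A B   (applied A -> a)
  Step 13: a a a a a A A B  =>  a a a a a A A A B   (applied A -> A A)
  Step 14: a a a a a A A A B  =>  a a a a a a A A B   (applied A -> a)
  Step 15: a a a a a a A A B  =>  a a a a a a a A B   (applied A -> a)
  Step 16: a a a a a a a A B  =>  a a a a a a a A A B   (applied A -> A A)
  Step 17: a a a a a a a A A B  =>  a a a a a a a a A B   (applied A -> a)
  Step 18: a a a a a a a a A B  =>  a a a a a a a a A A B   (applied A -> A A)
  Step 19: a a a a a a a a A A B  =>  a a a a a a a a A A A B   (applied A -> A A)
  Step 20: a a a a a a a a A A A B  =>  a a a a a a a a a A A B   (applied A -> a)
  Step 21: a a a a a a a a a A A B  =>  a a a a a a a a a a A B   (applied A -> a)
  Step 22: a a a a a a a a a a A B  =>  a a a a a a a a a a A A B   (applied A -> A A)
  Step 23: a a a a a a a a a a A A B  =>  a a a a a a a a a a a A B   (applied A -> a)
  Step 24: a a a a a a a a a a a A B  =>  a a a a a a a a a a a a B   (applied A -> a)
  Step 25: a a a a a a a a a a a a B  =>  a a a a a a a a a a a a B B   (applied B -> B B)
  Step 26: a a a a a a a a a a a a B B  =>  a a a a a a a a a a a a B B B   (applied B -> B B)
  Step 27: a a a a a a a a a a a a B B B  =>  a a a a a a a a a a a a B B B B   (applied B -> B B)
  Step 28: a a a a a a a a a a a a B B B B  =>  a a a a a a a a a a a a b B B B   (applied B -> b)
  Step 29: a a a a a a a a a a a a b B B B  =>  a a a a a a a a a a a a b b B B   (applied B -> b)
  Step 30: a a a a a a a a a a a a b b B B  =>  a a a a a a a a a a a a b b B B B   (applied B -> B B)
  Step 31: a a a a a a a a a a a a b b B B B  =>  a a a a a a a a a a a a b b B B B B   (applied B -> B B)
  Step 32: a a a a a a a a a a a a b b B B B B  =>  a a a a a a a a a a a a b b b B B B   (applied B -> b)
  Step 33: a a a a a a a a a a a a b b b B B B  =>  a a a a a a a a a a a a b b b b B B   (applied B -> b)
  Step 34: a a a a a a a a a a a a b b b b B B  =>  a a a a a a a a a a a a b b b b b B   (applied B -> b)
  Step 35: a a a a a a a a a a a a b b b b b B  =>  a a a a a a a a a a a a b b b b b B B   (applied B -> B B)
  Step 36: a a a a a a a a a a a a b b b b b B B  =>  a a a a a a a a a a a a b b b b b b B   (applied B -> b)
  Step 37: a a a a a a a a a a a a b b b b b b B  =>  a a a a a a a a a a a a b b b b b b b   (applied B -> b)
Final yield: a a a a a a a a a a a a b b b b b b b
Total rewrite steps: 37

37


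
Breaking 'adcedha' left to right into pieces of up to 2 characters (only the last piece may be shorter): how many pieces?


'adcedha' has 7 characters.
Chunking with max size 2:
  Chunk 1: 'ad' (positions 0-1)
  Chunk 2: 'ce' (positions 2-3)
  Chunk 3: 'dh' (positions 4-5)
  Chunk 4: 'a' (positions 6-6)
Total chunks: ceil(7 / 2) = 4

4


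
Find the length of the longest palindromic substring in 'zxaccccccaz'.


Scanning 'zxaccccccaz' for palindromic substrings.
Substring at positions 2-9: 'acccccca'.
Check: reverse('acccccca') = 'acccccca' -> palindrome confirmed.
Neighbouring characters ('x' / 'z') break symmetry, so it cannot extend further.
No longer palindromic substring exists; longest length = 8

8


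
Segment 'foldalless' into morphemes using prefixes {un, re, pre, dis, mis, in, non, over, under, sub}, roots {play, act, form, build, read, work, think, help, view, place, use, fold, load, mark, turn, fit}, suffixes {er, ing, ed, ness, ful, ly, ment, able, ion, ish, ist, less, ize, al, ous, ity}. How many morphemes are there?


Segmenting 'foldalless' against the inventory:
  'fold' -> root (morpheme 1)
  'al' -> suffix (morpheme 2)
  'less' -> suffix (morpheme 3)
Total morphemes: 3

3


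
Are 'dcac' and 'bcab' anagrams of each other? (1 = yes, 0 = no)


Sort characters of 'dcac': 'accd'
Sort characters of 'bcab': 'abbc'
Sorted forms differ -> they are NOT anagrams
Result: 0

0


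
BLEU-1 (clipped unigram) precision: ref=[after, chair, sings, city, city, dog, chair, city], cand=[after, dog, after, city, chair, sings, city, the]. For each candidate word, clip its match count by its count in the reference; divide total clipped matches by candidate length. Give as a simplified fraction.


Reference word counts: {'after': 1, 'chair': 2, 'city': 3, 'dog': 1, 'sings': 1}
Checking each candidate word (with clipping):
  'after' -> in reference (ref count 1, used 1/1) -> match (matches: 1)
  'dog' -> in reference (ref count 1, used 1/1) -> match (matches: 2)
  'after' -> ref count 1 already used up (1/1) -> clipped, no match (matches: 2)
  'city' -> in reference (ref count 3, used 1/3) -> match (matches: 3)
  'chair' -> in reference (ref count 2, used 1/2) -> match (matches: 4)
  'sings' -> in reference (ref count 1, used 1/1) -> match (matches: 5)
  'city' -> in reference (ref count 3, used 2/3) -> match (matches: 6)
  'the' -> not in reference -> no match (matches: 6)
Clipped matches: 6, Candidate length: 8
Precision = 6/8 = 3/4

3/4


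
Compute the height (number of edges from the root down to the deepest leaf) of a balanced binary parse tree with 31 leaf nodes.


In a balanced binary tree with n leaves the deepest leaf is ceil(log2(n)) edges below the root.
log2(31) = 4.9542
ceil(4.9542) = 5
height (edges) = 5

5


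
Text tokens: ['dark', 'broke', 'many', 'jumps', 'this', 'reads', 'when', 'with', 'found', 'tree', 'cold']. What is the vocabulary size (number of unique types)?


Listing all tokens and tracking unique types:
  Token 1: 'dark' -> NEW (unique so far: 1)
  Token 2: 'broke' -> NEW (unique so far: 2)
  Token 3: 'many' -> NEW (unique so far: 3)
  Token 4: 'jumps' -> NEW (unique so far: 4)
  Token 5: 'this' -> NEW (unique so far: 5)
  Token 6: 'reads' -> NEW (unique so far: 6)
  Token 7: 'when' -> NEW (unique so far: 7)
  Token 8: 'with' -> NEW (unique so far: 8)
  Token 9: 'found' -> NEW (unique so far: 9)
  Token 10: 'tree' -> NEW (unique so far: 10)
  Token 11: 'cold' -> NEW (unique so far: 11)
Unique types: ('broke', 'cold', 'dark', 'found', 'jumps', 'many', 'reads', 'this', 'tree', 'when', 'with')
Vocabulary size: 11

11


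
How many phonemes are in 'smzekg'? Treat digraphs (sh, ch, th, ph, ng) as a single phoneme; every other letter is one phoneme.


Parsing 'smzekg' greedily, digraphs first:
  's' -> consonant phoneme (phonemes so far: 1)
  'm' -> consonant phoneme (phonemes so far: 2)
  'z' -> consonant phoneme (phonemes so far: 3)
  'e' -> vowel phoneme (phonemes so far: 4)
  'k' -> consonant phoneme (phonemes so far: 5)
  'g' -> consonant phoneme (phonemes so far: 6)
Total phonemes: 6

6


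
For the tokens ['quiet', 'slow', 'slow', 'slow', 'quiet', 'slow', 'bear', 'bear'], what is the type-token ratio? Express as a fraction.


Tokens: 8
Unique types: ('bear', 'quiet', 'slow') = 3
TTR = 3/8
Already in lowest terms.

3/8


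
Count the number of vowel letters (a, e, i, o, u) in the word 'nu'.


Scanning each character of 'nu':
  Position 1: 'n' -> consonant (running count: 0)
  Position 2: 'u' -> vowel (running count: 1)
Total vowels: 1

1


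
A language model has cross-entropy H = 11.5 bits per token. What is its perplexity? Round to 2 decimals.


Perplexity formula: PP = 2^H
H = 11.5
PP = 2^11.5
Decompose: 2^11.5 = 2^11 * 2^0.5 = 2^11 * sqrt(2)
2^11 = 2048, sqrt(2) ~ 1.4142136
PP ~ 2048 * 1.4142136 = 2896.3094528
Rounded to 2 decimals: 2896.31

2896.31


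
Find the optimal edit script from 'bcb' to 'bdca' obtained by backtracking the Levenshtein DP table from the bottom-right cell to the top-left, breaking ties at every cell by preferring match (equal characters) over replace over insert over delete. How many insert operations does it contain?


Edit distance = 2. Backtracking from cell (3, 4) with preference match > replace > insert > delete,
then listing the resulting alignment 'bcb' -> 'bdca' left to right:
  Step 1: keep 'b'
  Step 2: insert 'd' [insertion #1]
  Step 3: keep 'c'
  Step 4: replace b->a
Total insertions: 1

1


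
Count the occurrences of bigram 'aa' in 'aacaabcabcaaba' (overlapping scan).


Scanning 'aacaabcabcaaba' for bigram 'aa':
  Position 0: 'aa' -> MATCH
  Position 1: 'ac' -> no
  Position 2: 'ca' -> no
  Position 3: 'aa' -> MATCH
  Position 4: 'ab' -> no
  Position 5: 'bc' -> no
  Position 6: 'ca' -> no
  Position 7: 'ab' -> no
  Position 8: 'bc' -> no
  Position 9: 'ca' -> no
  Position 10: 'aa' -> MATCH
  Position 11: 'ab' -> no
  Position 12: 'ba' -> no
Total matches: 3

3


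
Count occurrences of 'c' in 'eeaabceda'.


Scanning 'eeaabceda' for 'c':
  Position 5: 'c' -> MATCH (count: 1)
Total occurrences of 'c': 1

1


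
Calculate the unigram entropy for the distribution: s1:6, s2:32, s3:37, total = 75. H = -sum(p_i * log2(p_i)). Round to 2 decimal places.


Computing entropy H = -sum(p_i * log2(p_i)):
  s1: p = 6/75 = 0.0800, -p*log2(p) = 0.2915
  s2: p = 32/75 = 0.4267, -p*log2(p) = 0.5243
  s3: p = 37/75 = 0.4933, -p*log2(p) = 0.5029
H = sum of terms = 1.3187
Rounded to 2 decimals: 1.32

1.32


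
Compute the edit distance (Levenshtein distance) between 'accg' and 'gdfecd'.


Building DP table for s1='accg' (len 4) and s2='gdfecd' (len 6):
       g  d  f  e  c  d
    0  1  2  3  4  5  6
  a 1  1  2  3  4  5  6
  c 2  2  2  3  4  4  5
  c 3  3  3  3  4  4  5
  g 4  3  4  4  4  5  5
Edit distance = dp[4][6] = 5

5


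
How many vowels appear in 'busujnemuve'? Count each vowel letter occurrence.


Scanning each character of 'busujnemuve':
  Position 1: 'b' -> consonant (running count: 0)
  Position 2: 'u' -> vowel (running count: 1)
  Position 3: 's' -> consonant (running count: 1)
  Position 4: 'u' -> vowel (running count: 2)
  Position 5: 'j' -> consonant (running count: 2)
  Position 6: 'n' -> consonant (running count: 2)
  Position 7: 'e' -> vowel (running count: 3)
  Position 8: 'm' -> consonant (running count: 3)
  Position 9: 'u' -> vowel (running count: 4)
  Position 10: 'v' -> consonant (running count: 4)
  Position 11: 'e' -> vowel (running count: 5)
Total vowels: 5

5


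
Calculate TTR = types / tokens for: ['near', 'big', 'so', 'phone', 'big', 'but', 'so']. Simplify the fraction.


Tokens: 7
Unique types: ('big', 'but', 'near', 'phone', 'so') = 5
TTR = 5/7
Already in lowest terms.

5/7


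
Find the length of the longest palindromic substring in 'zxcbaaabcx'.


Scanning 'zxcbaaabcx' for palindromic substrings.
Substring at positions 1-9: 'xcbaaabcx'.
Check: reverse('xcbaaabcx') = 'xcbaaabcx' -> palindrome confirmed.
Neighbouring characters ('z' / '-') break symmetry, so it cannot extend further.
No longer palindromic substring exists; longest length = 9

9


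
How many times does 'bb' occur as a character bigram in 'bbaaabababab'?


Scanning 'bbaaabababab' for bigram 'bb':
  Position 0: 'bb' -> MATCH
  Position 1: 'ba' -> no
  Position 2: 'aa' -> no
  Position 3: 'aa' -> no
  Position 4: 'ab' -> no
  Position 5: 'ba' -> no
  Position 6: 'ab' -> no
  Position 7: 'ba' -> no
  Position 8: 'ab' -> no
  Position 9: 'ba' -> no
  Position 10: 'ab' -> no
Total matches: 1

1


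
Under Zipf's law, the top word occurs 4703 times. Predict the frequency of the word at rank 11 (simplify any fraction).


Zipf's law: freq(rank) = f1 / rank
f1 = 4703, rank = 11
freq = 4703 / 11
GCD(4703, 11) = 1
Simplified: 4703/11

4703/11


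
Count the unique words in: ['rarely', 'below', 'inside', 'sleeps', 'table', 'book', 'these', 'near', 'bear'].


Listing all tokens and tracking unique types:
  Token 1: 'rarely' -> NEW (unique so far: 1)
  Token 2: 'below' -> NEW (unique so far: 2)
  Token 3: 'inside' -> NEW (unique so far: 3)
  Token 4: 'sleeps' -> NEW (unique so far: 4)
  Token 5: 'table' -> NEW (unique so far: 5)
  Token 6: 'book' -> NEW (unique so far: 6)
  Token 7: 'these' -> NEW (unique so far: 7)
  Token 8: 'near' -> NEW (unique so far: 8)
  Token 9: 'bear' -> NEW (unique so far: 9)
Unique types: ('bear', 'below', 'book', 'inside', 'near', 'rarely', 'sleeps', 'table', 'these')
Vocabulary size: 9

9


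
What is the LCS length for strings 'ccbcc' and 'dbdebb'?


DP table for LCS of 'ccbcc' and 'dbdebb':
       d  b  d  e  b  b
    0  0  0  0  0  0  0
  c 0  0  0  0  0  0  0
  c 0  0  0  0  0  0  0
  b 0  0  1  1  1  1  1
  c 0  0  1  1  1  1  1
  c 0  0  1  1  1  1  1
LCS: 'b'
LCS length = 1

1


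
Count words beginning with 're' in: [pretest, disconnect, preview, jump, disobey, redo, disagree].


Checking each word for prefix 're':
  'pretest' -> no (count: 0)
  'disconnect' -> no (count: 0)
  'preview' -> no (count: 0)
  'jump' -> no (count: 0)
  'disobey' -> no (count: 0)
  'redo' -> YES, starts with 're' (count: 1)
  'disagree' -> no (count: 1)
Total with prefix 're': 1

1
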